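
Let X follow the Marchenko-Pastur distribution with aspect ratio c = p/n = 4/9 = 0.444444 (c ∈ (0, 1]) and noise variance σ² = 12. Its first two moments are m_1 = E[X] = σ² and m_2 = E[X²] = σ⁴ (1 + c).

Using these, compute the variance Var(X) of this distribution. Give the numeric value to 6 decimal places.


m_1 = E[X] = σ² = 12, so m_1² = 144.
m_2 = E[X²] = σ⁴ (1 + c) = 144 · (1 + 0.444444) = 144 · 1.444444 = 208.000000.
(Note m_2 − m_1² simplifies to c · σ⁴ = 0.444444 · 144.)

Var(X) = m_2 − m_1² = 208.000000 − 144 = 64.000000.


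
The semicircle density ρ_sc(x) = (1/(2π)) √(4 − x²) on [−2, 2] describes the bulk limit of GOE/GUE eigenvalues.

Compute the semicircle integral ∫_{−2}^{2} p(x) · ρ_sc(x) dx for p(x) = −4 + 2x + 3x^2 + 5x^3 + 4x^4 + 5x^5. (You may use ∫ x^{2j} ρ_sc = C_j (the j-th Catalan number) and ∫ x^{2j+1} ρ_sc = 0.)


Write p(x) = Σ a_i x^i, split into monomials and integrate each against ρ_sc separately.
Using ∫ x^{2j} ρ_sc = C_j = (1/(j+1)) C(2j, j) (Catalan numbers) and ∫ x^{2j+1} ρ_sc = 0 (odd monomials vanish by symmetry):
  i = 0 (even): a_0 · C_{0} = -4 · 1 = -4
  i = 1 (odd): ∫ x^1 ρ_sc = 0 (vanishes)
  i = 2 (even): a_2 · C_{1} = 3 · 1 = 3
  i = 3 (odd): ∫ x^3 ρ_sc = 0 (vanishes)
  i = 4 (even): a_4 · C_{2} = 4 · 2 = 8
  i = 5 (odd): ∫ x^5 ρ_sc = 0 (vanishes)

Summing the contributions: ∫_{−2}^{2} p(x) ρ_sc(x) dx = (-4) + 3 + 8 = 7.


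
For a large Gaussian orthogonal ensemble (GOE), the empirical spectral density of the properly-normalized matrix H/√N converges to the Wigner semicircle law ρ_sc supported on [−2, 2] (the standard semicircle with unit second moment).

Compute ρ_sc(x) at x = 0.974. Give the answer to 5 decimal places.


ρ_sc(x) = (1/(2π)) √(4 − x²). With x = 0.974:
  4 − x² = 4 − (0.974)² = 4 − 0.948676 = 3.051324.
  √(4 − x²) = 1.746804.
  1/(2π) = 0.159155.
  ρ_sc(0.974) = 0.159155 · 1.746804 = 0.278012.

Rounded to 5 decimal places: ρ_sc(0.974) ≈ 0.27801.


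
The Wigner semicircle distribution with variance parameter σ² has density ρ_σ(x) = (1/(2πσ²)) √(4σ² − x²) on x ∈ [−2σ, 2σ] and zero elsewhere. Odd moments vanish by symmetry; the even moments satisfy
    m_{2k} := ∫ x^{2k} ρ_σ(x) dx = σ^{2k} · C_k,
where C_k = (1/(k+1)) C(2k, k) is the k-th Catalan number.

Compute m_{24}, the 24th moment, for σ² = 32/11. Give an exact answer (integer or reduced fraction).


By the scaled semicircle moment identity, m_{2k} = σ^{2k} · C_k with k = 12.
C_12 = (1/(k+1)) · C(2k, k) = (1/13) · C(24, 12) = (1/13) · 2704156 = 208012.
σ^{2k} = (σ²)^k = (32/11)^12 = 1152921504606846976/3138428376721.

Therefore m_{24} = σ^{24} · C_12 = (1152921504606846976/3138428376721) · 208012 = 239821508016279453171712/3138428376721.


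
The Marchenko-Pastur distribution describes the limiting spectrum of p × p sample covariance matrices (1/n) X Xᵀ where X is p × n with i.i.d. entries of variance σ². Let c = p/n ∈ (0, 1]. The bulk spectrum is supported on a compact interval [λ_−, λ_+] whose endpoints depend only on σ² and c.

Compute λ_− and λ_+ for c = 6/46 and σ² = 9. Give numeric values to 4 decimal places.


c = 6/46 = 0.130435; √c = 0.361158.
λ_− = σ² (1 − √c)² = 9 · (1 − 0.361158)² = 9 · (0.638842)² = 3.673077.
λ_+ = σ² (1 + √c)² = 9 · (1 + 0.361158)² = 9 · (1.361158)² = 16.674749.

Rounded to 4 decimal places: λ_− ≈ 3.6731, λ_+ ≈ 16.6747.


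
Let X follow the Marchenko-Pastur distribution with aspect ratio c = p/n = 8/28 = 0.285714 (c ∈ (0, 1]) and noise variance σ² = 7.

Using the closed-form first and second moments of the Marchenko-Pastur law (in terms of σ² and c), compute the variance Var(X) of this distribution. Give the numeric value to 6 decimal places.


Recall the MP moments m_1 = E[X] = σ² and m_2 = E[X²] = σ⁴ (1 + c).
m_1 = E[X] = σ² = 7, so m_1² = 49.
m_2 = E[X²] = σ⁴ (1 + c) = 49 · (1 + 0.285714) = 49 · 1.285714 = 63.000000.
(Note m_2 − m_1² simplifies to c · σ⁴ = 0.285714 · 49.)

Var(X) = m_2 − m_1² = 63.000000 − 49 = 14.000000.


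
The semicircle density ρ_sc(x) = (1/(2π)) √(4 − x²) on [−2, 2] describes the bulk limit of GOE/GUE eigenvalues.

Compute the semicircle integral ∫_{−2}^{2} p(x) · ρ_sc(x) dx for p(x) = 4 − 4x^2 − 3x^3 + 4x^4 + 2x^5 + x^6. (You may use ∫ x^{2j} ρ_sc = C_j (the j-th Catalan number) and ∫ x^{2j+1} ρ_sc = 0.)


Write p(x) = Σ a_i x^i, split into monomials and integrate each against ρ_sc separately.
Using ∫ x^{2j} ρ_sc = C_j = (1/(j+1)) C(2j, j) (Catalan numbers) and ∫ x^{2j+1} ρ_sc = 0 (odd monomials vanish by symmetry):
  i = 0 (even): a_0 · C_{0} = 4 · 1 = 4
  i = 2 (even): a_2 · C_{1} = -4 · 1 = -4
  i = 3 (odd): ∫ x^3 ρ_sc = 0 (vanishes)
  i = 4 (even): a_4 · C_{2} = 4 · 2 = 8
  i = 5 (odd): ∫ x^5 ρ_sc = 0 (vanishes)
  i = 6 (even): a_6 · C_{3} = 1 · 5 = 5

Summing the contributions: ∫_{−2}^{2} p(x) ρ_sc(x) dx = 4 + (-4) + 8 + 5 = 13.


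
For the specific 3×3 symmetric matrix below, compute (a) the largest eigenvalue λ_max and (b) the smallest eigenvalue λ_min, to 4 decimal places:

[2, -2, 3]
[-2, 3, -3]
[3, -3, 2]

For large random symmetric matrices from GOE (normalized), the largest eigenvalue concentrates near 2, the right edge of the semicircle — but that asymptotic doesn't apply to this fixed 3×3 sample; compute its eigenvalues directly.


Since M is real symmetric, all three eigenvalues are real; they are the roots of det(λI − M) = λ³ − (tr M) λ² + s λ − det M, where s is the sum of the principal 2×2 minors.
tr M = 2 + 3 + 2 = 7.
s = (2·3 − (-2)²) + (2·2 − 3²) + (3·2 − (-3)²) = 2 + (-5) + (-3) = -6.
det M (expand along row 1) = 2·(-3) − (-2)·5 + 3·(-3) = -5.
Characteristic polynomial: λ³ − 7λ² − 6λ + 5 = 0.
Substitute λ = y + (tr M)/3 = y + 2.333333 to remove the quadratic term: y³ + p·y + q = 0 with p = s − (tr M)²/3 = -22.333333 and q = −2(tr M)³/27 + (tr M)·s/3 − det M = -34.407407.
Three real roots ⇒ use the trigonometric (Viète) form: r = 2√(−p/3) = 5.456902, φ = arccos(3q/(p·r)) = arccos(0.846981) = 0.560516 rad.
y_k = r·cos(φ/3 − 2πk/3) for k = 0, 1, 2 gives y = 5.361932, -1.803128, -3.558803.
λ_k = y_k + 2.333333 gives λ = 7.6953, 0.5302, -1.2255 (check: the sum is 7.0000 = tr M).

Hence λ_max = 7.6953 and λ_min = -1.2255.


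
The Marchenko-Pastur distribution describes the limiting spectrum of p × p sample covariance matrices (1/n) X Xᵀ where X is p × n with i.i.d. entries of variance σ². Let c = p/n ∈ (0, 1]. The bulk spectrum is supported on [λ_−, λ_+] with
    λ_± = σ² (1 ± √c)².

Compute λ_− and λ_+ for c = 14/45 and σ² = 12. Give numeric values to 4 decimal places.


c = 14/45 = 0.311111; √c = 0.557773.
λ_− = σ² (1 − √c)² = 12 · (1 − 0.557773)² = 12 · (0.442227)² = 2.346773.
λ_+ = σ² (1 + √c)² = 12 · (1 + 0.557773)² = 12 · (1.557773)² = 29.119894.

Rounded to 4 decimal places: λ_− ≈ 2.3468, λ_+ ≈ 29.1199.


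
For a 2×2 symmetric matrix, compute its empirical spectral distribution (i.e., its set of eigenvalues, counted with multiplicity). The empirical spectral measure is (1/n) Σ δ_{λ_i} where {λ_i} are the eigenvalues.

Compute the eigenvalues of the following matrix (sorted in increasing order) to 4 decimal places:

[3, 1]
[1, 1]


Since M is real symmetric, both eigenvalues are real; they are the roots of det(λI − M) = λ² − (tr M) λ + det M.
tr M = 3 + 1 = 4.
det M = 3·1 − 1² = 3 − 1 = 2.
Characteristic polynomial: λ² − 4λ + 2 = 0.
Discriminant Δ = (tr M)² − 4·det M = 16 − 8 = 8; √Δ = 2.828427.
λ = (tr M ± √Δ)/2 = (4 ± 2.828427)/2, giving (tr M − √Δ)/2 = 0.5858 and (tr M + √Δ)/2 = 3.4142.

Eigenvalues sorted in increasing order: [0.5858, 3.4142].


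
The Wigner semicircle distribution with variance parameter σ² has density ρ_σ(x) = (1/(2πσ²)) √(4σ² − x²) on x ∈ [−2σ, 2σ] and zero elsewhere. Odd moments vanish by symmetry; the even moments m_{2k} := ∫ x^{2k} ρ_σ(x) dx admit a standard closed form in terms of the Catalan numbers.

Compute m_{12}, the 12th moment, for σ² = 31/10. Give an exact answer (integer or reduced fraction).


By the scaled semicircle moment identity, m_{2k} = σ^{2k} · C_k with k = 6.
C_6 = (1/(k+1)) · C(2k, k) = (1/7) · C(12, 6) = (1/7) · 924 = 132.
σ^{2k} = (σ²)^k = (31/10)^6 = 887503681/1000000.

Therefore m_{12} = σ^{12} · C_6 = (887503681/1000000) · 132 = 29287621473/250000.


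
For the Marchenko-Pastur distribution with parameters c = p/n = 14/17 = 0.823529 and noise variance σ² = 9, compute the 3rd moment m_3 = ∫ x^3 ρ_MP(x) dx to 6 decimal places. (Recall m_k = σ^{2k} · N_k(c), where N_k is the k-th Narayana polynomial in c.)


E[X³] = σ⁶ (1 + 3c + c²) (third MP moment). With σ² = 9 (so σ⁶ = 729) and c = 14/17 = 0.823529: E[X³] = 729 · (1 + 3·0.823529 + (0.823529)²) = 729 · 4.148789.

So E[X^3] = 3024.467128.


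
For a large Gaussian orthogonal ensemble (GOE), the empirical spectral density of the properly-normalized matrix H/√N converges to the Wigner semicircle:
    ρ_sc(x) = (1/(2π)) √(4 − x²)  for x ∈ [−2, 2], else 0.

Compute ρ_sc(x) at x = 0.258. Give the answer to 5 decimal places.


ρ_sc(x) = (1/(2π)) √(4 − x²). With x = 0.258:
  4 − x² = 4 − (0.258)² = 4 − 0.066564 = 3.933436.
  √(4 − x²) = 1.983289.
  1/(2π) = 0.159155.
  ρ_sc(0.258) = 0.159155 · 1.983289 = 0.315650.

Rounded to 5 decimal places: ρ_sc(0.258) ≈ 0.31565.


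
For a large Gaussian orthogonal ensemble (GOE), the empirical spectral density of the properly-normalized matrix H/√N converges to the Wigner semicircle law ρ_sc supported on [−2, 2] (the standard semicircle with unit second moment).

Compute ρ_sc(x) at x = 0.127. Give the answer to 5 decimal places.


ρ_sc(x) = (1/(2π)) √(4 − x²). With x = 0.127:
  4 − x² = 4 − (0.127)² = 4 − 0.016129 = 3.983871.
  √(4 − x²) = 1.995964.
  1/(2π) = 0.159155.
  ρ_sc(0.127) = 0.159155 · 1.995964 = 0.317667.

Rounded to 5 decimal places: ρ_sc(0.127) ≈ 0.31767.


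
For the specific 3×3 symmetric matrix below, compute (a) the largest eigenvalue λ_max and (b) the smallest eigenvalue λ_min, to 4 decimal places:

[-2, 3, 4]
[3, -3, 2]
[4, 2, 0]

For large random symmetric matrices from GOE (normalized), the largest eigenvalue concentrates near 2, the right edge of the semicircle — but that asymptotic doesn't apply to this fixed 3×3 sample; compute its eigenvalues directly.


Since M is real symmetric, all three eigenvalues are real; they are the roots of det(λI − M) = λ³ − (tr M) λ² + s λ − det M, where s is the sum of the principal 2×2 minors.
tr M = -2 + (-3) + 0 = -5.
s = ((-2)·(-3) − 3²) + ((-2)·0 − 4²) + ((-3)·0 − 2²) = -3 + (-16) + (-4) = -23.
det M (expand along row 1) = (-2)·(-4) − 3·(-8) + 4·18 = 104.
Characteristic polynomial: λ³ + 5λ² − 23λ − 104 = 0.
Substitute λ = y + (tr M)/3 = y − 1.666667 to remove the quadratic term: y³ + p·y + q = 0 with p = s − (tr M)²/3 = -31.333333 and q = −2(tr M)³/27 + (tr M)·s/3 − det M = -56.407407.
Three real roots ⇒ use the trigonometric (Viète) form: r = 2√(−p/3) = 6.463573, φ = arccos(3q/(p·r)) = arccos(0.835561) = 0.581643 rad.
y_k = r·cos(φ/3 − 2πk/3) for k = 0, 1, 2 gives y = 6.342471, -2.092749, -4.249721.
λ_k = y_k − 1.666667 gives λ = 4.6758, -3.7594, -5.9164 (check: the sum is -5.0000 = tr M).

Hence λ_max = 4.6758 and λ_min = -5.9164.


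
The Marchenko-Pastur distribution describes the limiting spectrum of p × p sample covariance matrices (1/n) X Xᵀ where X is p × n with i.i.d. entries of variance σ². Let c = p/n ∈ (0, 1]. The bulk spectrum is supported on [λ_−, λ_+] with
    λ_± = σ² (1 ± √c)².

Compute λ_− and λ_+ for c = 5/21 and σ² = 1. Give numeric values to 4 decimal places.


c = 5/21 = 0.238095; √c = 0.487950.
λ_− = σ² (1 − √c)² = 1 · (1 − 0.487950)² = 1 · (0.512050)² = 0.262195.
λ_+ = σ² (1 + √c)² = 1 · (1 + 0.487950)² = 1 · (1.487950)² = 2.213995.

Rounded to 4 decimal places: λ_− ≈ 0.2622, λ_+ ≈ 2.2140.


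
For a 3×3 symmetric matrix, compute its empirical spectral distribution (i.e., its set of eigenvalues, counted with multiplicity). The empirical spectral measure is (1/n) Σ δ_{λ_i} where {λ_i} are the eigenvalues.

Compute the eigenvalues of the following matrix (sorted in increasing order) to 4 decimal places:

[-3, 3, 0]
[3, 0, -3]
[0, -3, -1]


Since M is real symmetric, all three eigenvalues are real; they are the roots of det(λI − M) = λ³ − (tr M) λ² + s λ − det M, where s is the sum of the principal 2×2 minors.
tr M = -3 + 0 + (-1) = -4.
s = ((-3)·0 − 3²) + ((-3)·(-1) − 0²) + (0·(-1) − (-3)²) = -9 + 3 + (-9) = -15.
det M (expand along row 1) = (-3)·(-9) − 3·(-3) + 0·(-9) = 36.
Characteristic polynomial: λ³ + 4λ² − 15λ − 36 = 0.
Substitute λ = y + (tr M)/3 = y − 1.333333 to remove the quadratic term: y³ + p·y + q = 0 with p = s − (tr M)²/3 = -20.333333 and q = −2(tr M)³/27 + (tr M)·s/3 − det M = -11.259259.
Three real roots ⇒ use the trigonometric (Viète) form: r = 2√(−p/3) = 5.206833, φ = arccos(3q/(p·r)) = arccos(0.319043) = 1.246077 rad.
y_k = r·cos(φ/3 − 2πk/3) for k = 0, 1, 2 gives y = 4.764104, -0.562486, -4.201617.
λ_k = y_k − 1.333333 gives λ = 3.4308, -1.8958, -5.5350 (check: the sum is -4.0000 = tr M).

Eigenvalues sorted in increasing order: [-5.5350, -1.8958, 3.4308].


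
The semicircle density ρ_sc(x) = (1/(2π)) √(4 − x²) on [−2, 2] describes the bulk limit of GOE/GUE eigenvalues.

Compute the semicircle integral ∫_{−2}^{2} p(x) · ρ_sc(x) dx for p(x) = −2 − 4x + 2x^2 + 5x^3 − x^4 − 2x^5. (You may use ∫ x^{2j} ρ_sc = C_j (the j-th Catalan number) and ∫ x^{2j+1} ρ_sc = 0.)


Write p(x) = Σ a_i x^i, split into monomials and integrate each against ρ_sc separately.
Using ∫ x^{2j} ρ_sc = C_j = (1/(j+1)) C(2j, j) (Catalan numbers) and ∫ x^{2j+1} ρ_sc = 0 (odd monomials vanish by symmetry):
  i = 0 (even): a_0 · C_{0} = -2 · 1 = -2
  i = 1 (odd): ∫ x^1 ρ_sc = 0 (vanishes)
  i = 2 (even): a_2 · C_{1} = 2 · 1 = 2
  i = 3 (odd): ∫ x^3 ρ_sc = 0 (vanishes)
  i = 4 (even): a_4 · C_{2} = -1 · 2 = -2
  i = 5 (odd): ∫ x^5 ρ_sc = 0 (vanishes)

Summing the contributions: ∫_{−2}^{2} p(x) ρ_sc(x) dx = (-2) + 2 + (-2) = -2.


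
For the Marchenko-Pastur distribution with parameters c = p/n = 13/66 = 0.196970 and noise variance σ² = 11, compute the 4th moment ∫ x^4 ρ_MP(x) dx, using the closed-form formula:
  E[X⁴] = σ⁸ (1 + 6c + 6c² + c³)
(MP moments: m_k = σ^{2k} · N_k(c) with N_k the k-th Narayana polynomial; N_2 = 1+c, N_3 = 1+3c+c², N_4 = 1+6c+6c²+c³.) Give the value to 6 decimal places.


E[X⁴] = σ⁸ (1 + 6c + 6c² + c³) (fourth MP moment). With σ² = 11 (so σ⁸ = 14641) and c = 13/66 = 0.196970: E[X⁴] = 14641 · (1 + 6·0.196970 + 6·(0.196970)² + (0.196970)³) = 14641 · 2.422242.

So E[X^4] = 35464.050926.


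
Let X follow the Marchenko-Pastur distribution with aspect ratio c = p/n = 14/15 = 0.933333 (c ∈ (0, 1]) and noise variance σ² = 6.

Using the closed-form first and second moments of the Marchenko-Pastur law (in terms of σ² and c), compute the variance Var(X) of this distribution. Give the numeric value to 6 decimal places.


Recall the MP moments m_1 = E[X] = σ² and m_2 = E[X²] = σ⁴ (1 + c).
m_1 = E[X] = σ² = 6, so m_1² = 36.
m_2 = E[X²] = σ⁴ (1 + c) = 36 · (1 + 0.933333) = 36 · 1.933333 = 69.600000.
(Note m_2 − m_1² simplifies to c · σ⁴ = 0.933333 · 36.)

Var(X) = m_2 − m_1² = 69.600000 − 36 = 33.600000.


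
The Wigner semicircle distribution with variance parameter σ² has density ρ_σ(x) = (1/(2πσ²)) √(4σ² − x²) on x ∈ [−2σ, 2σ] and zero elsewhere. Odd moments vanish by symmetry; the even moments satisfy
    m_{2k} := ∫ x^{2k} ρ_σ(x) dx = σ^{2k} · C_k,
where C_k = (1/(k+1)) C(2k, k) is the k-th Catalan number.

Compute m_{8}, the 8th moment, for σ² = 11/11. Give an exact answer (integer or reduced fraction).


By the scaled semicircle moment identity, m_{2k} = σ^{2k} · C_k with k = 4.
C_4 = (1/(k+1)) · C(2k, k) = (1/5) · C(8, 4) = (1/5) · 70 = 14.
σ^{2k} = (σ²)^k = (11/11)^4 = 1.

Therefore m_{8} = σ^{8} · C_4 = 1 · 14 = 14.


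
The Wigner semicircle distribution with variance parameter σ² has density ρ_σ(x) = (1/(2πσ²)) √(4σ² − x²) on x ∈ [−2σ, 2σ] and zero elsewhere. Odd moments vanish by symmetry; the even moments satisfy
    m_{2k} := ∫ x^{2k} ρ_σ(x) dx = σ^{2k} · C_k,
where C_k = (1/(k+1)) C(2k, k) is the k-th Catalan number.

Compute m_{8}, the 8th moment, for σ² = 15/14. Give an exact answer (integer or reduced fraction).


By the scaled semicircle moment identity, m_{2k} = σ^{2k} · C_k with k = 4.
C_4 = (1/(k+1)) · C(2k, k) = (1/5) · C(8, 4) = (1/5) · 70 = 14.
σ^{2k} = (σ²)^k = (15/14)^4 = 50625/38416.

Therefore m_{8} = σ^{8} · C_4 = (50625/38416) · 14 = 50625/2744.


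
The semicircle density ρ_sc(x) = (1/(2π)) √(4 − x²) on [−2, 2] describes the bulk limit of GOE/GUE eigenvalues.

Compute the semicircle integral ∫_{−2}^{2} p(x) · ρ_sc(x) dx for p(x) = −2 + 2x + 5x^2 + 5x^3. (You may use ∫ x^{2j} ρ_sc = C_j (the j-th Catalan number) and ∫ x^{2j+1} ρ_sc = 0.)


Write p(x) = Σ a_i x^i, split into monomials and integrate each against ρ_sc separately.
Using ∫ x^{2j} ρ_sc = C_j = (1/(j+1)) C(2j, j) (Catalan numbers) and ∫ x^{2j+1} ρ_sc = 0 (odd monomials vanish by symmetry):
  i = 0 (even): a_0 · C_{0} = -2 · 1 = -2
  i = 1 (odd): ∫ x^1 ρ_sc = 0 (vanishes)
  i = 2 (even): a_2 · C_{1} = 5 · 1 = 5
  i = 3 (odd): ∫ x^3 ρ_sc = 0 (vanishes)

Summing the contributions: ∫_{−2}^{2} p(x) ρ_sc(x) dx = (-2) + 5 = 3.


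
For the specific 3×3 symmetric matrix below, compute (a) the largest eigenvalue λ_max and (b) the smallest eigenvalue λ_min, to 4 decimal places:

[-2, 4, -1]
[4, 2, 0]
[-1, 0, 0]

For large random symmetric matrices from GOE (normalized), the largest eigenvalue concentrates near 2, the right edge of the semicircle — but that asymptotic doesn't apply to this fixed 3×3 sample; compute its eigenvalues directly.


Since M is real symmetric, all three eigenvalues are real; they are the roots of det(λI − M) = λ³ − (tr M) λ² + s λ − det M, where s is the sum of the principal 2×2 minors.
tr M = -2 + 2 + 0 = 0.
s = ((-2)·2 − 4²) + ((-2)·0 − (-1)²) + (2·0 − 0²) = -20 + (-1) + 0 = -21.
det M (expand along row 1) = (-2)·0 − 4·0 + (-1)·2 = -2.
Characteristic polynomial: λ³ − 21λ + 2 = 0.
Substitute λ = y + (tr M)/3 = y + 0.000000 to remove the quadratic term: y³ + p·y + q = 0 with p = s − (tr M)²/3 = -21.000000 and q = −2(tr M)³/27 + (tr M)·s/3 − det M = 2.000000.
Three real roots ⇒ use the trigonometric (Viète) form: r = 2√(−p/3) = 5.291503, φ = arccos(3q/(p·r)) = arccos(-0.053995) = 1.624818 rad.
y_k = r·cos(φ/3 − 2πk/3) for k = 0, 1, 2 gives y = 4.534193, 0.095279, -4.629472.
λ_k = y_k + 0.000000 gives λ = 4.5342, 0.0953, -4.6295 (check: the sum is 0.0000 = tr M).

Hence λ_max = 4.5342 and λ_min = -4.6295.


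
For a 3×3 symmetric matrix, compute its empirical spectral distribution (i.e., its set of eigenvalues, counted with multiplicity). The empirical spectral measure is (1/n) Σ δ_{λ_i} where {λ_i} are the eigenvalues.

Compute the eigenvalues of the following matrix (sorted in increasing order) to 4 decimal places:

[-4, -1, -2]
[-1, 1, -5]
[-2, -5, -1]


Since M is real symmetric, all three eigenvalues are real; they are the roots of det(λI − M) = λ³ − (tr M) λ² + s λ − det M, where s is the sum of the principal 2×2 minors.
tr M = -4 + 1 + (-1) = -4.
s = ((-4)·1 − (-1)²) + ((-4)·(-1) − (-2)²) + (1·(-1) − (-5)²) = -5 + 0 + (-26) = -31.
det M (expand along row 1) = (-4)·(-26) − (-1)·(-9) + (-2)·7 = 81.
Characteristic polynomial: λ³ + 4λ² − 31λ − 81 = 0.
Substitute λ = y + (tr M)/3 = y − 1.333333 to remove the quadratic term: y³ + p·y + q = 0 with p = s − (tr M)²/3 = -36.333333 and q = −2(tr M)³/27 + (tr M)·s/3 − det M = -34.925926.
Three real roots ⇒ use the trigonometric (Viète) form: r = 2√(−p/3) = 6.960204, φ = arccos(3q/(p·r)) = arccos(0.414326) = 1.143594 rad.
y_k = r·cos(φ/3 − 2πk/3) for k = 0, 1, 2 gives y = 6.460598, -0.987791, -5.472807.
λ_k = y_k − 1.333333 gives λ = 5.1273, -2.3211, -6.8061 (check: the sum is -4.0000 = tr M).

Eigenvalues sorted in increasing order: [-6.8061, -2.3211, 5.1273].


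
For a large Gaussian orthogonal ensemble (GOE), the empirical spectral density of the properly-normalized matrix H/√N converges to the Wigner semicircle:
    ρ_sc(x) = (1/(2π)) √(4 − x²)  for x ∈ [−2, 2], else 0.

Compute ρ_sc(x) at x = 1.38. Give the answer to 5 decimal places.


ρ_sc(x) = (1/(2π)) √(4 − x²). With x = 1.38:
  4 − x² = 4 − (1.38)² = 4 − 1.904400 = 2.095600.
  √(4 − x²) = 1.447619.
  1/(2π) = 0.159155.
  ρ_sc(1.38) = 0.159155 · 1.447619 = 0.230396.

Rounded to 5 decimal places: ρ_sc(1.38) ≈ 0.23040.


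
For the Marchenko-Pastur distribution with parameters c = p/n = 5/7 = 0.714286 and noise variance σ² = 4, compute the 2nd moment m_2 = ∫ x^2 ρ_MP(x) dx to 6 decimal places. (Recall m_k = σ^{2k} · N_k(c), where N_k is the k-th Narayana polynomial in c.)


E[X²] = σ⁴ (1 + c) (second MP moment). With σ² = 4 (so σ⁴ = 16) and c = 5/7 = 0.714286: E[X²] = 16 · (1 + 0.714286) = 16 · 1.714286.

So E[X^2] = 27.428571.


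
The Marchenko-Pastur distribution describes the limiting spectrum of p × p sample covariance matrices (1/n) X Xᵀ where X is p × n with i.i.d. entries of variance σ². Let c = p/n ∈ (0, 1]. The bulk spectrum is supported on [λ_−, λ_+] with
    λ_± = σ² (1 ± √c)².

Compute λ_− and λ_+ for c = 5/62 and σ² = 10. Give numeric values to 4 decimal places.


c = 5/62 = 0.080645; √c = 0.283981.
λ_− = σ² (1 − √c)² = 10 · (1 − 0.283981)² = 10 · (0.716019)² = 5.126833.
λ_+ = σ² (1 + √c)² = 10 · (1 + 0.283981)² = 10 · (1.283981)² = 16.486070.

Rounded to 4 decimal places: λ_− ≈ 5.1268, λ_+ ≈ 16.4861.


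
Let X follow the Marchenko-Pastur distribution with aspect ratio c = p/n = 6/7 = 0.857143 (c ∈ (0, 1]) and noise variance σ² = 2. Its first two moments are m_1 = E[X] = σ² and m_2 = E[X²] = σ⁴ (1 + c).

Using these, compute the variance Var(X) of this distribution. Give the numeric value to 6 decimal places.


m_1 = E[X] = σ² = 2, so m_1² = 4.
m_2 = E[X²] = σ⁴ (1 + c) = 4 · (1 + 0.857143) = 4 · 1.857143 = 7.428571.
(Note m_2 − m_1² simplifies to c · σ⁴ = 0.857143 · 4.)

Var(X) = m_2 − m_1² = 7.428571 − 4 = 3.428571.


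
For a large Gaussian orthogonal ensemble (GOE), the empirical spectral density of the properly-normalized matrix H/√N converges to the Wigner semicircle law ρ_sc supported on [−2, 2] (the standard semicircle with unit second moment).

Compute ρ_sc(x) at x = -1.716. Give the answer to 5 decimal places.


ρ_sc(x) = (1/(2π)) √(4 − x²). With x = -1.716:
  4 − x² = 4 − (-1.716)² = 4 − 2.944656 = 1.055344.
  √(4 − x²) = 1.027299.
  1/(2π) = 0.159155.
  ρ_sc(-1.716) = 0.159155 · 1.027299 = 0.163500.

Rounded to 5 decimal places: ρ_sc(-1.716) ≈ 0.16350.


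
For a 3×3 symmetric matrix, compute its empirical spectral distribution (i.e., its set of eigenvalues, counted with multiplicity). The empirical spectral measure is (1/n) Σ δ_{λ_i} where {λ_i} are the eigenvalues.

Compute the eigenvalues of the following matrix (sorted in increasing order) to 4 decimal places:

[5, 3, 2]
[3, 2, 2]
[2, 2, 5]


Since M is real symmetric, all three eigenvalues are real; they are the roots of det(λI − M) = λ³ − (tr M) λ² + s λ − det M, where s is the sum of the principal 2×2 minors.
tr M = 5 + 2 + 5 = 12.
s = (5·2 − 3²) + (5·5 − 2²) + (2·5 − 2²) = 1 + 21 + 6 = 28.
det M (expand along row 1) = 5·6 − 3·11 + 2·2 = 1.
Characteristic polynomial: λ³ − 12λ² + 28λ − 1 = 0.
Substitute λ = y + (tr M)/3 = y + 4.000000 to remove the quadratic term: y³ + p·y + q = 0 with p = s − (tr M)²/3 = -20.000000 and q = −2(tr M)³/27 + (tr M)·s/3 − det M = -17.000000.
Three real roots ⇒ use the trigonometric (Viète) form: r = 2√(−p/3) = 5.163978, φ = arccos(3q/(p·r)) = arccos(0.493805) = 1.054336 rad.
y_k = r·cos(φ/3 − 2πk/3) for k = 0, 1, 2 gives y = 4.848336, -0.884612, -3.963723.
λ_k = y_k + 4.000000 gives λ = 8.8483, 3.1154, 0.0363 (check: the sum is 12.0000 = tr M).

Eigenvalues sorted in increasing order: [0.0363, 3.1154, 8.8483].


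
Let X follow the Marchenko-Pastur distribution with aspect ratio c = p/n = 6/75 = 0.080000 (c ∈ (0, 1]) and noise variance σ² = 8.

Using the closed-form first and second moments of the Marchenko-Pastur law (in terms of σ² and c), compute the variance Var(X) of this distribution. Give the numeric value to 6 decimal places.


Recall the MP moments m_1 = E[X] = σ² and m_2 = E[X²] = σ⁴ (1 + c).
m_1 = E[X] = σ² = 8, so m_1² = 64.
m_2 = E[X²] = σ⁴ (1 + c) = 64 · (1 + 0.080000) = 64 · 1.080000 = 69.120000.
(Note m_2 − m_1² simplifies to c · σ⁴ = 0.080000 · 64.)

Var(X) = m_2 − m_1² = 69.120000 − 64 = 5.120000.


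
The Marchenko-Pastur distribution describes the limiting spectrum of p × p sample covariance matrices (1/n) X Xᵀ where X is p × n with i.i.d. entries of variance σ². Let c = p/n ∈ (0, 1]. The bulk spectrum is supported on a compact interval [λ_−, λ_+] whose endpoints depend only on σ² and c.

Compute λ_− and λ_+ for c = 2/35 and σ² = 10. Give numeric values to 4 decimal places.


c = 2/35 = 0.057143; √c = 0.239046.
λ_− = σ² (1 − √c)² = 10 · (1 − 0.239046)² = 10 · (0.760954)² = 5.790514.
λ_+ = σ² (1 + √c)² = 10 · (1 + 0.239046)² = 10 · (1.239046)² = 15.352343.

Rounded to 4 decimal places: λ_− ≈ 5.7905, λ_+ ≈ 15.3523.


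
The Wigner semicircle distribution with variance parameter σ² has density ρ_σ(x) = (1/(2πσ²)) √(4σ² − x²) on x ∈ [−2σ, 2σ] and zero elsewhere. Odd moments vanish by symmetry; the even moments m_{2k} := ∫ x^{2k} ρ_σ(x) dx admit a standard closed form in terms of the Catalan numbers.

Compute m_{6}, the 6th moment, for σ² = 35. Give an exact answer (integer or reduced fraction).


By the scaled semicircle moment identity, m_{2k} = σ^{2k} · C_k with k = 3.
C_3 = (1/(k+1)) · C(2k, k) = (1/4) · C(6, 3) = (1/4) · 20 = 5.
σ^{2k} = (σ²)^k = (35)^3 = 42875.

Therefore m_{6} = σ^{6} · C_3 = 42875 · 5 = 214375.


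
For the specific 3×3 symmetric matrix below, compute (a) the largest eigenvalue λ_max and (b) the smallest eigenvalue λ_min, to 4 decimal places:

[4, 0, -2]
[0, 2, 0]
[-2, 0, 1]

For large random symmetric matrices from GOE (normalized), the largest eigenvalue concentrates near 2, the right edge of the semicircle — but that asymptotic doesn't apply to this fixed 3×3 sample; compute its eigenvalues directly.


Since M is real symmetric, all three eigenvalues are real; they are the roots of det(λI − M) = λ³ − (tr M) λ² + s λ − det M, where s is the sum of the principal 2×2 minors.
tr M = 4 + 2 + 1 = 7.
s = (4·2 − 0²) + (4·1 − (-2)²) + (2·1 − 0²) = 8 + 0 + 2 = 10.
det M (expand along row 1) = 4·2 − 0·0 + (-2)·4 = 0.
Characteristic polynomial: λ³ − 7λ² + 10λ = 0.
Substitute λ = y + (tr M)/3 = y + 2.333333 to remove the quadratic term: y³ + p·y + q = 0 with p = s − (tr M)²/3 = -6.333333 and q = −2(tr M)³/27 + (tr M)·s/3 − det M = -2.074074.
Three real roots ⇒ use the trigonometric (Viète) form: r = 2√(−p/3) = 2.905933, φ = arccos(3q/(p·r)) = arccos(0.338086) = 1.225914 rad.
y_k = r·cos(φ/3 − 2πk/3) for k = 0, 1, 2 gives y = 2.666667, -0.333333, -2.333333.
λ_k = y_k + 2.333333 gives λ = 5.0000, 2.0000, 0.0000 (check: the sum is 7.0000 = tr M).

Hence λ_max = 5.0000 and λ_min = 0.0000.


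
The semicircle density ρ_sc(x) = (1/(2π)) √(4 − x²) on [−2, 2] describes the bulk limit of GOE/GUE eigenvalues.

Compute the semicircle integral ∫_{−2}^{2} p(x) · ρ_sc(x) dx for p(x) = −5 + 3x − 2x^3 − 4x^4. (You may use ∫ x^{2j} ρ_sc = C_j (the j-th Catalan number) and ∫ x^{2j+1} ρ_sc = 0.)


Write p(x) = Σ a_i x^i, split into monomials and integrate each against ρ_sc separately.
Using ∫ x^{2j} ρ_sc = C_j = (1/(j+1)) C(2j, j) (Catalan numbers) and ∫ x^{2j+1} ρ_sc = 0 (odd monomials vanish by symmetry):
  i = 0 (even): a_0 · C_{0} = -5 · 1 = -5
  i = 1 (odd): ∫ x^1 ρ_sc = 0 (vanishes)
  i = 3 (odd): ∫ x^3 ρ_sc = 0 (vanishes)
  i = 4 (even): a_4 · C_{2} = -4 · 2 = -8

Summing the contributions: ∫_{−2}^{2} p(x) ρ_sc(x) dx = (-5) + (-8) = -13.


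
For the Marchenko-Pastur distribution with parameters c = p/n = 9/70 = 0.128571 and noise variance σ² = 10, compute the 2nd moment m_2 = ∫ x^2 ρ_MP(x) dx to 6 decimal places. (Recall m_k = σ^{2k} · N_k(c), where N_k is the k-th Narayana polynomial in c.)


E[X²] = σ⁴ (1 + c) (second MP moment). With σ² = 10 (so σ⁴ = 100) and c = 9/70 = 0.128571: E[X²] = 100 · (1 + 0.128571) = 100 · 1.128571.

So E[X^2] = 112.857143.


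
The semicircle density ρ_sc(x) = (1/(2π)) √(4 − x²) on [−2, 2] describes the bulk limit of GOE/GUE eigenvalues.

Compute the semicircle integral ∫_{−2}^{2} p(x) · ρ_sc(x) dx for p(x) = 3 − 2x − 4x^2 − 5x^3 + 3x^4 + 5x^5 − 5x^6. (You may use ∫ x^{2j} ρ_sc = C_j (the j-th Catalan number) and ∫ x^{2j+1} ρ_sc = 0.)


Write p(x) = Σ a_i x^i, split into monomials and integrate each against ρ_sc separately.
Using ∫ x^{2j} ρ_sc = C_j = (1/(j+1)) C(2j, j) (Catalan numbers) and ∫ x^{2j+1} ρ_sc = 0 (odd monomials vanish by symmetry):
  i = 0 (even): a_0 · C_{0} = 3 · 1 = 3
  i = 1 (odd): ∫ x^1 ρ_sc = 0 (vanishes)
  i = 2 (even): a_2 · C_{1} = -4 · 1 = -4
  i = 3 (odd): ∫ x^3 ρ_sc = 0 (vanishes)
  i = 4 (even): a_4 · C_{2} = 3 · 2 = 6
  i = 5 (odd): ∫ x^5 ρ_sc = 0 (vanishes)
  i = 6 (even): a_6 · C_{3} = -5 · 5 = -25

Summing the contributions: ∫_{−2}^{2} p(x) ρ_sc(x) dx = 3 + (-4) + 6 + (-25) = -20.


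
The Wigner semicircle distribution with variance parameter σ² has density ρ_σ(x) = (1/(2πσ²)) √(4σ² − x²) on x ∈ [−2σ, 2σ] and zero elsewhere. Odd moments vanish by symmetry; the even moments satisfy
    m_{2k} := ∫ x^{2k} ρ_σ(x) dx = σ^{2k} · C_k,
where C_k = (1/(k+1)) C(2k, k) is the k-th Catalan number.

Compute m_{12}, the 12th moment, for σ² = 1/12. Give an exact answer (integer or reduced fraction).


By the scaled semicircle moment identity, m_{2k} = σ^{2k} · C_k with k = 6.
C_6 = (1/(k+1)) · C(2k, k) = (1/7) · C(12, 6) = (1/7) · 924 = 132.
σ^{2k} = (σ²)^k = (1/12)^6 = 1/2985984.

Therefore m_{12} = σ^{12} · C_6 = (1/2985984) · 132 = 11/248832.


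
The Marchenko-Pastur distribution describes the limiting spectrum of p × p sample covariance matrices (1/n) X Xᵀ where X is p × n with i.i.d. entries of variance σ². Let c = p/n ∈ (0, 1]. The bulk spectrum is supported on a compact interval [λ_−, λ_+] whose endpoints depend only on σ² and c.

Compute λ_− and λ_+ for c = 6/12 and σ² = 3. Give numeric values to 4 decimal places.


c = 6/12 = 0.500000; √c = 0.707107.
λ_− = σ² (1 − √c)² = 3 · (1 − 0.707107)² = 3 · (0.292893)² = 0.257359.
λ_+ = σ² (1 + √c)² = 3 · (1 + 0.707107)² = 3 · (1.707107)² = 8.742641.

Rounded to 4 decimal places: λ_− ≈ 0.2574, λ_+ ≈ 8.7426.


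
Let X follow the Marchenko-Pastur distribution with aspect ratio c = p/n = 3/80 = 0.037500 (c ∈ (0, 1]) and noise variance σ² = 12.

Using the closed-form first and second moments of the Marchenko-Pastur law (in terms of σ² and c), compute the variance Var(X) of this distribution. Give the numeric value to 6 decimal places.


Recall the MP moments m_1 = E[X] = σ² and m_2 = E[X²] = σ⁴ (1 + c).
m_1 = E[X] = σ² = 12, so m_1² = 144.
m_2 = E[X²] = σ⁴ (1 + c) = 144 · (1 + 0.037500) = 144 · 1.037500 = 149.400000.
(Note m_2 − m_1² simplifies to c · σ⁴ = 0.037500 · 144.)

Var(X) = m_2 − m_1² = 149.400000 − 144 = 5.400000.


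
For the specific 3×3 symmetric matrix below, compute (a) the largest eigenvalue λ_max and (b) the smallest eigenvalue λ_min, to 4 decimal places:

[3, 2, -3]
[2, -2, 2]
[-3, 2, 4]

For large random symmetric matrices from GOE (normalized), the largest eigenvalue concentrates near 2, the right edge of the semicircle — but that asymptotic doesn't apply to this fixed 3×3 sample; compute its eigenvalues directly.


Since M is real symmetric, all three eigenvalues are real; they are the roots of det(λI − M) = λ³ − (tr M) λ² + s λ − det M, where s is the sum of the principal 2×2 minors.
tr M = 3 + (-2) + 4 = 5.
s = (3·(-2) − 2²) + (3·4 − (-3)²) + ((-2)·4 − 2²) = -10 + 3 + (-12) = -19.
det M (expand along row 1) = 3·(-12) − 2·14 + (-3)·(-2) = -58.
Characteristic polynomial: λ³ − 5λ² − 19λ + 58 = 0.
Substitute λ = y + (tr M)/3 = y + 1.666667 to remove the quadratic term: y³ + p·y + q = 0 with p = s − (tr M)²/3 = -27.333333 and q = −2(tr M)³/27 + (tr M)·s/3 − det M = 17.074074.
Three real roots ⇒ use the trigonometric (Viète) form: r = 2√(−p/3) = 6.036923, φ = arccos(3q/(p·r)) = arccos(-0.310420) = 1.886431 rad.
y_k = r·cos(φ/3 − 2πk/3) for k = 0, 1, 2 gives y = 4.882227, 0.633984, -5.516211.
λ_k = y_k + 1.666667 gives λ = 6.5489, 2.3007, -3.8495 (check: the sum is 5.0000 = tr M).

Hence λ_max = 6.5489 and λ_min = -3.8495.


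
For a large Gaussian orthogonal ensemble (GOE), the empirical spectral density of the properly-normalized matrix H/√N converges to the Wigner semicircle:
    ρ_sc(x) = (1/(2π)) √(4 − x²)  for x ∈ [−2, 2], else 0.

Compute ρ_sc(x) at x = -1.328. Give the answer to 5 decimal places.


ρ_sc(x) = (1/(2π)) √(4 − x²). With x = -1.328:
  4 − x² = 4 − (-1.328)² = 4 − 1.763584 = 2.236416.
  √(4 − x²) = 1.495465.
  1/(2π) = 0.159155.
  ρ_sc(-1.328) = 0.159155 · 1.495465 = 0.238011.

Rounded to 5 decimal places: ρ_sc(-1.328) ≈ 0.23801.


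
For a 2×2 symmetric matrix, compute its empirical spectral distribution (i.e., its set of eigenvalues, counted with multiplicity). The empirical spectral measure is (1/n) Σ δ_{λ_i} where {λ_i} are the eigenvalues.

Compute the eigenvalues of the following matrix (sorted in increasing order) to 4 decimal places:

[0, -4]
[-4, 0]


Since M is real symmetric, both eigenvalues are real; they are the roots of det(λI − M) = λ² − (tr M) λ + det M.
tr M = 0 + 0 = 0.
det M = 0·0 − (-4)² = 0 − 16 = -16.
Characteristic polynomial: λ² − 16 = 0.
Discriminant Δ = (tr M)² − 4·det M = 0 − (-64) = 64; √Δ = 8.000000.
λ = (tr M ± √Δ)/2 = (0 ± 8.000000)/2, giving (tr M − √Δ)/2 = -4.0000 and (tr M + √Δ)/2 = 4.0000.

Eigenvalues sorted in increasing order: [-4.0000, 4.0000].


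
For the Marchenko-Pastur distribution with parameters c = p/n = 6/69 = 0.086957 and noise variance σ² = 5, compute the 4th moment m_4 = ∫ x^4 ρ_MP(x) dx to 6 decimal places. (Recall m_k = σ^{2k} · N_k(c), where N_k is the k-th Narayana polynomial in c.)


E[X⁴] = σ⁸ (1 + 6c + 6c² + c³) (fourth MP moment). With σ² = 5 (so σ⁸ = 625) and c = 6/69 = 0.086957: E[X⁴] = 625 · (1 + 6·0.086957 + 6·(0.086957)² + (0.086957)³) = 625 · 1.567765.

So E[X^4] = 979.853292.


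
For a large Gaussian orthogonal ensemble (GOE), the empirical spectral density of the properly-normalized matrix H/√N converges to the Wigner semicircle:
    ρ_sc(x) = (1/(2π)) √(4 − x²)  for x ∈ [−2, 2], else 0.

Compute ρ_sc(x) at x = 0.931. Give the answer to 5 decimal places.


ρ_sc(x) = (1/(2π)) √(4 − x²). With x = 0.931:
  4 − x² = 4 − (0.931)² = 4 − 0.866761 = 3.133239.
  √(4 − x²) = 1.770096.
  1/(2π) = 0.159155.
  ρ_sc(0.931) = 0.159155 · 1.770096 = 0.281719.

Rounded to 5 decimal places: ρ_sc(0.931) ≈ 0.28172.


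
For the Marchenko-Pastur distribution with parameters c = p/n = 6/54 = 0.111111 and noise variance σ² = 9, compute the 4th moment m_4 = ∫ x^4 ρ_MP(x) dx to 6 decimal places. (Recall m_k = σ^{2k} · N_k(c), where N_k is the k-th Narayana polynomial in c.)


E[X⁴] = σ⁸ (1 + 6c + 6c² + c³) (fourth MP moment). With σ² = 9 (so σ⁸ = 6561) and c = 6/54 = 0.111111: E[X⁴] = 6561 · (1 + 6·0.111111 + 6·(0.111111)² + (0.111111)³) = 6561 · 1.742112.

So E[X^4] = 11430.000000.


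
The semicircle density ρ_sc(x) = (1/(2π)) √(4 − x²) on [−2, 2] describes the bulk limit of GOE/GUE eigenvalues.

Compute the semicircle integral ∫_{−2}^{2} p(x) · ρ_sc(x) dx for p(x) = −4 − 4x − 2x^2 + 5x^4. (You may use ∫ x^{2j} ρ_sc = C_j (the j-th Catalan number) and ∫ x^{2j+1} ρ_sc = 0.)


Write p(x) = Σ a_i x^i, split into monomials and integrate each against ρ_sc separately.
Using ∫ x^{2j} ρ_sc = C_j = (1/(j+1)) C(2j, j) (Catalan numbers) and ∫ x^{2j+1} ρ_sc = 0 (odd monomials vanish by symmetry):
  i = 0 (even): a_0 · C_{0} = -4 · 1 = -4
  i = 1 (odd): ∫ x^1 ρ_sc = 0 (vanishes)
  i = 2 (even): a_2 · C_{1} = -2 · 1 = -2
  i = 4 (even): a_4 · C_{2} = 5 · 2 = 10

Summing the contributions: ∫_{−2}^{2} p(x) ρ_sc(x) dx = (-4) + (-2) + 10 = 4.


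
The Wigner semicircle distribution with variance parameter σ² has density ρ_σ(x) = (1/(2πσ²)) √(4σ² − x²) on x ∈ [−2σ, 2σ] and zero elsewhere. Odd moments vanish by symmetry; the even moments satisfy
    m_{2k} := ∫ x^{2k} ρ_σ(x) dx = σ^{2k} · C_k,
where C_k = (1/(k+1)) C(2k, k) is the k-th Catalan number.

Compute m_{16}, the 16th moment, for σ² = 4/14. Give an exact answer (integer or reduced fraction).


By the scaled semicircle moment identity, m_{2k} = σ^{2k} · C_k with k = 8.
C_8 = (1/(k+1)) · C(2k, k) = (1/9) · C(16, 8) = (1/9) · 12870 = 1430.
σ^{2k} = (σ²)^k = (4/14)^8 = 256/5764801.

Therefore m_{16} = σ^{16} · C_8 = (256/5764801) · 1430 = 366080/5764801.


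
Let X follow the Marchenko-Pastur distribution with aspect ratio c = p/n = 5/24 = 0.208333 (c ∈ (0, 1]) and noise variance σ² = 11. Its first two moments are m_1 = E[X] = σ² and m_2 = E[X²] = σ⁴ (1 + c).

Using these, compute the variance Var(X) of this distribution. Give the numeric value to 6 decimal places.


m_1 = E[X] = σ² = 11, so m_1² = 121.
m_2 = E[X²] = σ⁴ (1 + c) = 121 · (1 + 0.208333) = 121 · 1.208333 = 146.208333.
(Note m_2 − m_1² simplifies to c · σ⁴ = 0.208333 · 121.)

Var(X) = m_2 − m_1² = 146.208333 − 121 = 25.208333.


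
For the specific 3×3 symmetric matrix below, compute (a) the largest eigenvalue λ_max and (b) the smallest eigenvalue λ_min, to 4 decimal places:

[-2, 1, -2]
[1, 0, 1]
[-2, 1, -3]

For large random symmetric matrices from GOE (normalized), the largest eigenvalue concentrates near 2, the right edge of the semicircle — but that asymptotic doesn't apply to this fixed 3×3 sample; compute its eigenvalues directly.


Since M is real symmetric, all three eigenvalues are real; they are the roots of det(λI − M) = λ³ − (tr M) λ² + s λ − det M, where s is the sum of the principal 2×2 minors.
tr M = -2 + 0 + (-3) = -5.
s = ((-2)·0 − 1²) + ((-2)·(-3) − (-2)²) + (0·(-3) − 1²) = -1 + 2 + (-1) = 0.
det M (expand along row 1) = (-2)·(-1) − 1·(-1) + (-2)·1 = 1.
Characteristic polynomial: λ³ + 5λ² − 1 = 0.
Substitute λ = y + (tr M)/3 = y − 1.666667 to remove the quadratic term: y³ + p·y + q = 0 with p = s − (tr M)²/3 = -8.333333 and q = −2(tr M)³/27 + (tr M)·s/3 − det M = 8.259259.
Three real roots ⇒ use the trigonometric (Viète) form: r = 2√(−p/3) = 3.333333, φ = arccos(3q/(p·r)) = arccos(-0.892000) = 2.672547 rad.
y_k = r·cos(φ/3 − 2πk/3) for k = 0, 1, 2 gives y = 2.095840, 1.196834, -3.292675.
λ_k = y_k − 1.666667 gives λ = 0.4292, -0.4698, -4.9593 (check: the sum is -5.0000 = tr M).

Hence λ_max = 0.4292 and λ_min = -4.9593.
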